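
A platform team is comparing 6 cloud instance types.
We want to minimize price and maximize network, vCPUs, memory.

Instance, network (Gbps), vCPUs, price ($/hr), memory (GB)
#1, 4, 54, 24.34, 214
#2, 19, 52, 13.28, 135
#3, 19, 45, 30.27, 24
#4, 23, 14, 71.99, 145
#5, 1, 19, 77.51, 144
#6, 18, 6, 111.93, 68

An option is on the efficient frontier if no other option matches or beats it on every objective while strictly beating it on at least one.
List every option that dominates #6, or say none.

#2, #4

#2: network 19≥18, vCPUs 52≥6, price 13.28≤111.93, memory 135≥68 — dominates #6.
#4: network 23≥18, vCPUs 14≥6, price 71.99≤111.93, memory 145≥68 — dominates #6.
Others (#1, #3, #5) are each worse than #6 on at least one objective.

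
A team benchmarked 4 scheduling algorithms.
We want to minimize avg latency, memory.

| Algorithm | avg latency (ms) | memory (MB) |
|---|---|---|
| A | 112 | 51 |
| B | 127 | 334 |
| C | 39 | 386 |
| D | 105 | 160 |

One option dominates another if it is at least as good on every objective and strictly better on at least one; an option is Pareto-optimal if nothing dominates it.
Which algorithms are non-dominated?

A, C, D

A: not dominated (best memory).
B: dominated by A (avg latency 112≤127, memory 51≤334).
C: not dominated (best avg latency).
D: not dominated.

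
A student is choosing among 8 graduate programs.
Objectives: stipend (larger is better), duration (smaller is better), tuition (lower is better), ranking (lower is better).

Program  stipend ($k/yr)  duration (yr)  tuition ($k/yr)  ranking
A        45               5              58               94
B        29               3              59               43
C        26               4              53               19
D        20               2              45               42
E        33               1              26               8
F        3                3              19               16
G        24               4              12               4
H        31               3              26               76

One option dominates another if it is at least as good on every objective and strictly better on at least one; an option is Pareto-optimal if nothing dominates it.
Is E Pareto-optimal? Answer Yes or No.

Yes

A: worse on duration (5 vs 1).
B: worse on stipend (29 vs 33).
C: worse on stipend (26 vs 33).
D: worse on stipend (20 vs 33).
F: worse on stipend (3 vs 33).
G: worse on stipend (24 vs 33).
H: worse on stipend (31 vs 33).
No option is at least as good as E on every objective and strictly better on one.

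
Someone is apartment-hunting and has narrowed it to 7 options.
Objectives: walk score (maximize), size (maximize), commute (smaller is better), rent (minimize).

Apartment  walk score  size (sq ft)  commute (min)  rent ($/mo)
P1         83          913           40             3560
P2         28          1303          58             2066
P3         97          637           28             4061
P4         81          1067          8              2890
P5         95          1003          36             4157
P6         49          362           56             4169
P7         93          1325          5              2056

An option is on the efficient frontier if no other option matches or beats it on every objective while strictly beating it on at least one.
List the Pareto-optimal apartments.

P1: dominated by P7 (walk score 93≥83, size 1325≥913, commute 5≤40, rent 2056≤3560).
P2: dominated by P7 (walk score 93≥28, size 1325≥1303, commute 5≤58, rent 2056≤2066).
P3: not dominated (best walk score).
P4: dominated by P7 (walk score 93≥81, size 1325≥1067, commute 5≤8, rent 2056≤2890).
P5: not dominated.
P6: dominated by P1 (walk score 83≥49, size 913≥362, commute 40≤56, rent 3560≤4169).
P7: not dominated (best size).

P3, P5, P7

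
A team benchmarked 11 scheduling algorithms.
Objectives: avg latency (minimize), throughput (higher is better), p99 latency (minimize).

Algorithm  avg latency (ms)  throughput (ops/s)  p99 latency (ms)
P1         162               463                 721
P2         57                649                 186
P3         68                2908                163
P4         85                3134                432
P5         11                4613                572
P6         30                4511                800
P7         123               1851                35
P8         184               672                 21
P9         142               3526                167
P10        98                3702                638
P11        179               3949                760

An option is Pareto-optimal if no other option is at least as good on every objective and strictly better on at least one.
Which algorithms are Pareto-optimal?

P2, P3, P4, P5, P7, P8, P9

P1: dominated by P2 (avg latency 57≤162, throughput 649≥463, p99 latency 186≤721).
P2: not dominated.
P3: not dominated.
P4: not dominated.
P5: not dominated (best avg latency).
P6: dominated by P5 (avg latency 11≤30, throughput 4613≥4511, p99 latency 572≤800).
P7: not dominated.
P8: not dominated (best p99 latency).
P9: not dominated.
P10: dominated by P5 (avg latency 11≤98, throughput 4613≥3702, p99 latency 572≤638).
P11: dominated by P5 (avg latency 11≤179, throughput 4613≥3949, p99 latency 572≤760).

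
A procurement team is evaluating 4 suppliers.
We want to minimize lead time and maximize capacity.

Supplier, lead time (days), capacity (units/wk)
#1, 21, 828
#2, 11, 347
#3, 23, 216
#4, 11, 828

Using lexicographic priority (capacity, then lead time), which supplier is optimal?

First maximize capacity: best is 828, kept {#1, #4}.
Then minimize lead time: best is 11, kept {#4}.

#4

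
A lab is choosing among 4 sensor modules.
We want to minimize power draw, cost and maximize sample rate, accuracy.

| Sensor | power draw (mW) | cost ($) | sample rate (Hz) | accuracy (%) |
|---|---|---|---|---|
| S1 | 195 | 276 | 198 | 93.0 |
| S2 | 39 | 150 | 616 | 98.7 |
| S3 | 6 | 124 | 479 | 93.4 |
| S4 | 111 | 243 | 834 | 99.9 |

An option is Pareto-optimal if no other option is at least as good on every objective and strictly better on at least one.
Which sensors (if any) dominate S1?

S2, S3, S4

S2: power draw 39≤195, cost 150≤276, sample rate 616≥198, accuracy 98.7≥93.0 — dominates S1.
S3: power draw 6≤195, cost 124≤276, sample rate 479≥198, accuracy 93.4≥93.0 — dominates S1.
S4: power draw 111≤195, cost 243≤276, sample rate 834≥198, accuracy 99.9≥93.0 — dominates S1.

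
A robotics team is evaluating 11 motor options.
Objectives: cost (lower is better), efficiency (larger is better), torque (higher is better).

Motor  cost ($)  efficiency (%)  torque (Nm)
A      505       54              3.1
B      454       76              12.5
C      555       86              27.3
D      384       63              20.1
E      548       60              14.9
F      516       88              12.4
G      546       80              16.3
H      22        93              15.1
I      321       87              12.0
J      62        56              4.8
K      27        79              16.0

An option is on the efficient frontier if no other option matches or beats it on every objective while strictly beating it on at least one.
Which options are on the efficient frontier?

A: dominated by B (cost 454≤505, efficiency 76≥54, torque 12.5≥3.1).
B: dominated by H (cost 22≤454, efficiency 93≥76, torque 15.1≥12.5).
C: not dominated (best torque).
D: not dominated.
E: dominated by D (cost 384≤548, efficiency 63≥60, torque 20.1≥14.9).
F: dominated by H (cost 22≤516, efficiency 93≥88, torque 15.1≥12.4).
G: not dominated.
H: not dominated (best cost).
I: dominated by H (cost 22≤321, efficiency 93≥87, torque 15.1≥12.0).
J: dominated by H (cost 22≤62, efficiency 93≥56, torque 15.1≥4.8).
K: not dominated.

C, D, G, H, K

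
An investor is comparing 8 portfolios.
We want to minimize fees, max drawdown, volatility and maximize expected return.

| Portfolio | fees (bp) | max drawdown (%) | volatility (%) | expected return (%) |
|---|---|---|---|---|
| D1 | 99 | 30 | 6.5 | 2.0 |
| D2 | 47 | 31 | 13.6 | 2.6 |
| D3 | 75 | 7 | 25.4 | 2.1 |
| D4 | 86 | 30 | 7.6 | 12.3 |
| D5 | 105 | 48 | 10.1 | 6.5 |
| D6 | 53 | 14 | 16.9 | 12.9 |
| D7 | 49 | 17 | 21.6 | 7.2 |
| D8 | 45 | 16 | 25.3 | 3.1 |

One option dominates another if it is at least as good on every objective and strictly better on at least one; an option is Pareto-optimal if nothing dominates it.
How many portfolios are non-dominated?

7

D1: not dominated (best volatility).
D2: not dominated.
D3: not dominated (best max drawdown).
D4: not dominated.
D5: dominated by D4 (fees 86≤105, max drawdown 30≤48, volatility 7.6≤10.1, expected return 12.3≥6.5).
D6: not dominated (best expected return).
D7: not dominated.
D8: not dominated (best fees).
Pareto-optimal: D1, D2, D3, D4, D6, D7, D8 → 7.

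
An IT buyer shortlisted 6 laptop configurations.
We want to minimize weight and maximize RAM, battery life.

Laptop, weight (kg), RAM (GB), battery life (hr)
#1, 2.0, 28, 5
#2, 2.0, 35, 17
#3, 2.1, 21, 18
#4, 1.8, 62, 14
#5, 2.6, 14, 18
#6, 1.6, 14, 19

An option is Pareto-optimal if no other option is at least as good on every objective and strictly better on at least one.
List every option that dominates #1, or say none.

#2, #4

#2: weight 2.0≤2.0, RAM 35≥28, battery life 17≥5 — dominates #1.
#4: weight 1.8≤2.0, RAM 62≥28, battery life 14≥5 — dominates #1.
Others (#3, #5, #6) are each worse than #1 on at least one objective.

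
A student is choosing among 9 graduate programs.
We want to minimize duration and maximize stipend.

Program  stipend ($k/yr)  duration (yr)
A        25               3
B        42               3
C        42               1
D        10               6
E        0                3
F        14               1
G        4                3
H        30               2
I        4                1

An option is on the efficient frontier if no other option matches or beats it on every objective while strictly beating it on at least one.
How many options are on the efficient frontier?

1

A: dominated by B (stipend 42≥25, duration 3≤3).
B: dominated by C (stipend 42≥42, duration 1≤3).
C: not dominated.
D: dominated by A (stipend 25≥10, duration 3≤6).
E: dominated by A (stipend 25≥0, duration 3≤3).
F: dominated by C (stipend 42≥14, duration 1≤1).
G: dominated by A (stipend 25≥4, duration 3≤3).
H: dominated by C (stipend 42≥30, duration 1≤2).
I: dominated by C (stipend 42≥4, duration 1≤1).
Pareto-optimal: C → 1.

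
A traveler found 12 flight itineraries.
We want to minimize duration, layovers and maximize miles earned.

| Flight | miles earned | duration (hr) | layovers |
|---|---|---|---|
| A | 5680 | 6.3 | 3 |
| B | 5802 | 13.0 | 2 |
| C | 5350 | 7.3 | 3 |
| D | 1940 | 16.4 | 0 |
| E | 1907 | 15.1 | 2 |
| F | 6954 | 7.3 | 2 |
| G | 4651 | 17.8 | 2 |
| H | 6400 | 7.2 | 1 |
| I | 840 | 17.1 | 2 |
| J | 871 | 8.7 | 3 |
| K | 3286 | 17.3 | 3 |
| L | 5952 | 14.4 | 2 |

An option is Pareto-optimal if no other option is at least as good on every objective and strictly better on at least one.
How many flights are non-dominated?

4

A: not dominated (best duration).
B: dominated by F (miles earned 6954≥5802, duration 7.3≤13.0, layovers 2≤2).
C: dominated by A (miles earned 5680≥5350, duration 6.3≤7.3, layovers 3≤3).
D: not dominated (best layovers).
E: dominated by B (miles earned 5802≥1907, duration 13.0≤15.1, layovers 2≤2).
F: not dominated (best miles earned).
G: dominated by B (miles earned 5802≥4651, duration 13.0≤17.8, layovers 2≤2).
H: not dominated.
I: dominated by B (miles earned 5802≥840, duration 13.0≤17.1, layovers 2≤2).
J: dominated by A (miles earned 5680≥871, duration 6.3≤8.7, layovers 3≤3).
K: dominated by A (miles earned 5680≥3286, duration 6.3≤17.3, layovers 3≤3).
L: dominated by F (miles earned 6954≥5952, duration 7.3≤14.4, layovers 2≤2).
Pareto-optimal: A, D, F, H → 4.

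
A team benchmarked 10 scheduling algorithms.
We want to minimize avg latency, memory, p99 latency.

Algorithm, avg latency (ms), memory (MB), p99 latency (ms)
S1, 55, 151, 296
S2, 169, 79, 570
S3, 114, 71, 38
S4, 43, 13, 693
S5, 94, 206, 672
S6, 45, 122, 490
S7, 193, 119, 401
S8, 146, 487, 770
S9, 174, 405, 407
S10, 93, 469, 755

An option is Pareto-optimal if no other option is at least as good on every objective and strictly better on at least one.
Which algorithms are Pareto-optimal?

S1, S3, S4, S6

S1: not dominated.
S2: dominated by S3 (avg latency 114≤169, memory 71≤79, p99 latency 38≤570).
S3: not dominated (best p99 latency).
S4: not dominated (best avg latency).
S5: dominated by S1 (avg latency 55≤94, memory 151≤206, p99 latency 296≤672).
S6: not dominated.
S7: dominated by S3 (avg latency 114≤193, memory 71≤119, p99 latency 38≤401).
S8: dominated by S1 (avg latency 55≤146, memory 151≤487, p99 latency 296≤770).
S9: dominated by S1 (avg latency 55≤174, memory 151≤405, p99 latency 296≤407).
S10: dominated by S1 (avg latency 55≤93, memory 151≤469, p99 latency 296≤755).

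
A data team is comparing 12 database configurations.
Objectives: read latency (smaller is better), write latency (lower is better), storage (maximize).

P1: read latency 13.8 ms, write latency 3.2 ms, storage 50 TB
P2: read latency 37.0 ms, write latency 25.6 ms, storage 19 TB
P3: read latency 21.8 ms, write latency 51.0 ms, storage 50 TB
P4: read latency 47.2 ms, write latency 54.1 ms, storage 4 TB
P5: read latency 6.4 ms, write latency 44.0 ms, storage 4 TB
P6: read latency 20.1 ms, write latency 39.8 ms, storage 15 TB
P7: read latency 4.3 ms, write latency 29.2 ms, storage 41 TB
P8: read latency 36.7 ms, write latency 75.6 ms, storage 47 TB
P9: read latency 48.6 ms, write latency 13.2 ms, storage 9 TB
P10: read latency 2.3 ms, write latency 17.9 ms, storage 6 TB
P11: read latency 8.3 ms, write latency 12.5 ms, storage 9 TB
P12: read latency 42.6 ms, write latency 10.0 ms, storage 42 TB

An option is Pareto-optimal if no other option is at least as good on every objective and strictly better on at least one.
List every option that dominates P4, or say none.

P1, P2, P3, P5, P6, P7, P10, P11, P12

P1: read latency 13.8≤47.2, write latency 3.2≤54.1, storage 50≥4 — dominates P4.
P2: read latency 37.0≤47.2, write latency 25.6≤54.1, storage 19≥4 — dominates P4.
P3: read latency 21.8≤47.2, write latency 51.0≤54.1, storage 50≥4 — dominates P4.
P5: read latency 6.4≤47.2, write latency 44.0≤54.1, storage 4≥4 — dominates P4.
P6: read latency 20.1≤47.2, write latency 39.8≤54.1, storage 15≥4 — dominates P4.
P7: read latency 4.3≤47.2, write latency 29.2≤54.1, storage 41≥4 — dominates P4.
P10: read latency 2.3≤47.2, write latency 17.9≤54.1, storage 6≥4 — dominates P4.
P11: read latency 8.3≤47.2, write latency 12.5≤54.1, storage 9≥4 — dominates P4.
P12: read latency 42.6≤47.2, write latency 10.0≤54.1, storage 42≥4 — dominates P4.
Others (P8, P9) are each worse than P4 on at least one objective.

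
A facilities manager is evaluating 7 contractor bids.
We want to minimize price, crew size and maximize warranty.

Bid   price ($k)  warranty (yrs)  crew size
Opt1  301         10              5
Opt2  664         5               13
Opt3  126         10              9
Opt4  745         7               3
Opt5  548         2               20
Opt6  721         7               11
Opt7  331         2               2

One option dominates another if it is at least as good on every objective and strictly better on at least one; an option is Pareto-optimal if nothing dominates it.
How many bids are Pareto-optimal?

4

Opt1: not dominated.
Opt2: dominated by Opt1 (price 301≤664, warranty 10≥5, crew size 5≤13).
Opt3: not dominated (best price).
Opt4: not dominated.
Opt5: dominated by Opt1 (price 301≤548, warranty 10≥2, crew size 5≤20).
Opt6: dominated by Opt1 (price 301≤721, warranty 10≥7, crew size 5≤11).
Opt7: not dominated (best crew size).
Pareto-optimal: Opt1, Opt3, Opt4, Opt7 → 4.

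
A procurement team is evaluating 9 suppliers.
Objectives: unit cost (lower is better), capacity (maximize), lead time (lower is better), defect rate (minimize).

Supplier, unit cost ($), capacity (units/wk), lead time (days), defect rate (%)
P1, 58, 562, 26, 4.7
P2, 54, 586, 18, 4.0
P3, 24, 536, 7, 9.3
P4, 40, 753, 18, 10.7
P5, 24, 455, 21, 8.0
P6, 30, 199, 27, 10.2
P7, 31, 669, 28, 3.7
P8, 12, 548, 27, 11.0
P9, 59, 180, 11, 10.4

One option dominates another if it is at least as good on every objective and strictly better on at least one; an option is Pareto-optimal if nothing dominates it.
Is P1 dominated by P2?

P2 vs P1: unit cost 54≤58, capacity 586≥562, lead time 18≤26, defect rate 4.0≤4.7 — P2 is at least as good on every objective with at least one strict improvement.

Yes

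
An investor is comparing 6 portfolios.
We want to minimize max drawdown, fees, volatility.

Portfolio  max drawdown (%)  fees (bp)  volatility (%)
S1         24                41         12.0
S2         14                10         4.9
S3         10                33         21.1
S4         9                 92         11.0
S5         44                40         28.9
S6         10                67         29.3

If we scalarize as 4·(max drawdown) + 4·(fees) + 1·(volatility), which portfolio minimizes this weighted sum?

S2

S1: 4·24 + 4·41 + 1·12.0 = 272.0
S2: 4·14 + 4·10 + 1·4.9 = 100.9
S3: 4·10 + 4·33 + 1·21.1 = 193.1
S4: 4·9 + 4·92 + 1·11.0 = 415.0
S5: 4·44 + 4·40 + 1·28.9 = 364.9
S6: 4·10 + 4·67 + 1·29.3 = 337.3
Lowest: S2 at 100.9.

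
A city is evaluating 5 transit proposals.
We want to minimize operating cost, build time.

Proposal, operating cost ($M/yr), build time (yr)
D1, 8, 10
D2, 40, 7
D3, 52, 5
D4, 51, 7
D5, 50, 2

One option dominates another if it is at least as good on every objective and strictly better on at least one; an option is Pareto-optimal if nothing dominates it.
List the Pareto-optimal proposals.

D1: not dominated (best operating cost).
D2: not dominated.
D3: dominated by D5 (operating cost 50≤52, build time 2≤5).
D4: dominated by D2 (operating cost 40≤51, build time 7≤7).
D5: not dominated (best build time).

D1, D2, D5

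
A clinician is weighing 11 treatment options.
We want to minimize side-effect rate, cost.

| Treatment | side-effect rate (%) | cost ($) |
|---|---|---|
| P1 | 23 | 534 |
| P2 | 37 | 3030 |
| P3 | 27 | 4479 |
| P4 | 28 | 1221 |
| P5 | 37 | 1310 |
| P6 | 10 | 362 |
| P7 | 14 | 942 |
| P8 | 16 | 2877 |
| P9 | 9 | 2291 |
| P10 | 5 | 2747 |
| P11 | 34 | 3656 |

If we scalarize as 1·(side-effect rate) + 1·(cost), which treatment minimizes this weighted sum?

P6

P1: 1·23 + 1·534 = 557
P2: 1·37 + 1·3030 = 3067
P3: 1·27 + 1·4479 = 4506
P4: 1·28 + 1·1221 = 1249
P5: 1·37 + 1·1310 = 1347
P6: 1·10 + 1·362 = 372
P7: 1·14 + 1·942 = 956
P8: 1·16 + 1·2877 = 2893
P9: 1·9 + 1·2291 = 2300
P10: 1·5 + 1·2747 = 2752
P11: 1·34 + 1·3656 = 3690
Lowest: P6 at 372.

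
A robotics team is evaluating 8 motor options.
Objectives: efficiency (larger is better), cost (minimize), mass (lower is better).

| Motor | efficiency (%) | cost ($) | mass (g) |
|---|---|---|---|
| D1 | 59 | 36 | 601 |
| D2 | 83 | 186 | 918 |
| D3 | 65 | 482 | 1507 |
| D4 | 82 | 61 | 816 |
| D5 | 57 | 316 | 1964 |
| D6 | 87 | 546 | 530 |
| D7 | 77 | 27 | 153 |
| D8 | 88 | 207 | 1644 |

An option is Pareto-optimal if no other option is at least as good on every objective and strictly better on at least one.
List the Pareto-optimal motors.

D1: dominated by D7 (efficiency 77≥59, cost 27≤36, mass 153≤601).
D2: not dominated.
D3: dominated by D2 (efficiency 83≥65, cost 186≤482, mass 918≤1507).
D4: not dominated.
D5: dominated by D1 (efficiency 59≥57, cost 36≤316, mass 601≤1964).
D6: not dominated.
D7: not dominated (best cost).
D8: not dominated (best efficiency).

D2, D4, D6, D7, D8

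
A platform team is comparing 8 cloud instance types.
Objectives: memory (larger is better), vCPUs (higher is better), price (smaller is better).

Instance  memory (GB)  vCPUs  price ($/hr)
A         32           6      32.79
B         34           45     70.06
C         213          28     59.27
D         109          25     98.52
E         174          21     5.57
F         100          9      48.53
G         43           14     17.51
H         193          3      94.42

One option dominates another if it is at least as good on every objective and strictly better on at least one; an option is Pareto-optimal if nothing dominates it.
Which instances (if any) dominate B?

none

A: worse on memory (32 vs 34).
C: worse on vCPUs (28 vs 45).
D: worse on vCPUs (25 vs 45).
E: worse on vCPUs (21 vs 45).
F: worse on vCPUs (9 vs 45).
G: worse on vCPUs (14 vs 45).
H: worse on vCPUs (3 vs 45).
No option dominates B.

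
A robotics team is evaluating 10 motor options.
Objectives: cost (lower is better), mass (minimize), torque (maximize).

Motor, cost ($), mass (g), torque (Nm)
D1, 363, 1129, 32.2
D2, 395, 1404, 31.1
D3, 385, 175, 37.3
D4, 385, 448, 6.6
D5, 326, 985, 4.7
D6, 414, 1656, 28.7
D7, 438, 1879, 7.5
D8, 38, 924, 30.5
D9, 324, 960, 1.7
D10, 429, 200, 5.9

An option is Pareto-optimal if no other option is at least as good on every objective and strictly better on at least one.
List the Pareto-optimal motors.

D1, D3, D8

D1: not dominated.
D2: dominated by D1 (cost 363≤395, mass 1129≤1404, torque 32.2≥31.1).
D3: not dominated (best mass).
D4: dominated by D3 (cost 385≤385, mass 175≤448, torque 37.3≥6.6).
D5: dominated by D8 (cost 38≤326, mass 924≤985, torque 30.5≥4.7).
D6: dominated by D1 (cost 363≤414, mass 1129≤1656, torque 32.2≥28.7).
D7: dominated by D1 (cost 363≤438, mass 1129≤1879, torque 32.2≥7.5).
D8: not dominated (best cost).
D9: dominated by D8 (cost 38≤324, mass 924≤960, torque 30.5≥1.7).
D10: dominated by D3 (cost 385≤429, mass 175≤200, torque 37.3≥5.9).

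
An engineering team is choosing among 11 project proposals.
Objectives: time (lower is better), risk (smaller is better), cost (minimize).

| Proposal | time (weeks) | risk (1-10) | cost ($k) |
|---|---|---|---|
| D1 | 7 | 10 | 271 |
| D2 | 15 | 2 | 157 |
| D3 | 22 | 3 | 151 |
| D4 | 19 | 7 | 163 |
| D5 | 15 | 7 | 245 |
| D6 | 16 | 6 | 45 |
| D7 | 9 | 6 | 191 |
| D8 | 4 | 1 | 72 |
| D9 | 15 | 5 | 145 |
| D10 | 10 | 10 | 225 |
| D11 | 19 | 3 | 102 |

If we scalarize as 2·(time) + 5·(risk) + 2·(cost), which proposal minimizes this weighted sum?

D6

D1: 2·7 + 5·10 + 2·271 = 606
D2: 2·15 + 5·2 + 2·157 = 354
D3: 2·22 + 5·3 + 2·151 = 361
D4: 2·19 + 5·7 + 2·163 = 399
D5: 2·15 + 5·7 + 2·245 = 555
D6: 2·16 + 5·6 + 2·45 = 152
D7: 2·9 + 5·6 + 2·191 = 430
D8: 2·4 + 5·1 + 2·72 = 157
D9: 2·15 + 5·5 + 2·145 = 345
D10: 2·10 + 5·10 + 2·225 = 520
D11: 2·19 + 5·3 + 2·102 = 257
Lowest: D6 at 152.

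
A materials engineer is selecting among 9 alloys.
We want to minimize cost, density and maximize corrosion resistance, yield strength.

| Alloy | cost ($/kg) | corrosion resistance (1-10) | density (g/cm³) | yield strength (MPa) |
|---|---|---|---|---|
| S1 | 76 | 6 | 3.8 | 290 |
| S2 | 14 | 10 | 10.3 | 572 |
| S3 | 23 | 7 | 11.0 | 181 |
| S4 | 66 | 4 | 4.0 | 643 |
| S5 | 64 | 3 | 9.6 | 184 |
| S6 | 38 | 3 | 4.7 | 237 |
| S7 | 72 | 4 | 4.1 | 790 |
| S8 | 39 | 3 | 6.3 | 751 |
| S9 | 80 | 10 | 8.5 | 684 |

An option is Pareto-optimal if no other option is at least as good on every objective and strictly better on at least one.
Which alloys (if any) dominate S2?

none

S1: worse on cost (76 vs 14).
S3: worse on cost (23 vs 14).
S4: worse on cost (66 vs 14).
S5: worse on cost (64 vs 14).
S6: worse on cost (38 vs 14).
S7: worse on cost (72 vs 14).
S8: worse on cost (39 vs 14).
S9: worse on cost (80 vs 14).
No option dominates S2.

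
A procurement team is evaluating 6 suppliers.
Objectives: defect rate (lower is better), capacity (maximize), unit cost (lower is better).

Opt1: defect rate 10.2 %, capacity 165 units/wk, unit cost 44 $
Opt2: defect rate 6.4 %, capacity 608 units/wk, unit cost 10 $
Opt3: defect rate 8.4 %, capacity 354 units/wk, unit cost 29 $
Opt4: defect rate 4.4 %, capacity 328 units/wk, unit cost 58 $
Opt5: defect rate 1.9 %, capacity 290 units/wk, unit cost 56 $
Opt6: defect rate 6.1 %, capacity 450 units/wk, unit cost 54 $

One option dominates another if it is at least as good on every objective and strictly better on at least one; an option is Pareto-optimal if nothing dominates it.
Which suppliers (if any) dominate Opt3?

Opt2: defect rate 6.4≤8.4, capacity 608≥354, unit cost 10≤29 — dominates Opt3.
Others (Opt1, Opt4, Opt5, Opt6) are each worse than Opt3 on at least one objective.

Opt2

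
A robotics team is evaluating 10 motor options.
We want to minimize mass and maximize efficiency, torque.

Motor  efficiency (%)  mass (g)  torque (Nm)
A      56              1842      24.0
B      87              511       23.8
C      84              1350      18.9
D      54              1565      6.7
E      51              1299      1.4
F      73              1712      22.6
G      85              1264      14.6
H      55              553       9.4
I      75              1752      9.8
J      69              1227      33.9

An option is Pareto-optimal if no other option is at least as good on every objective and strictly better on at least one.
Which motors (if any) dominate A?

J: efficiency 69≥56, mass 1227≤1842, torque 33.9≥24.0 — dominates A.
Others (B, C, D, E, F, G, H, I) are each worse than A on at least one objective.

J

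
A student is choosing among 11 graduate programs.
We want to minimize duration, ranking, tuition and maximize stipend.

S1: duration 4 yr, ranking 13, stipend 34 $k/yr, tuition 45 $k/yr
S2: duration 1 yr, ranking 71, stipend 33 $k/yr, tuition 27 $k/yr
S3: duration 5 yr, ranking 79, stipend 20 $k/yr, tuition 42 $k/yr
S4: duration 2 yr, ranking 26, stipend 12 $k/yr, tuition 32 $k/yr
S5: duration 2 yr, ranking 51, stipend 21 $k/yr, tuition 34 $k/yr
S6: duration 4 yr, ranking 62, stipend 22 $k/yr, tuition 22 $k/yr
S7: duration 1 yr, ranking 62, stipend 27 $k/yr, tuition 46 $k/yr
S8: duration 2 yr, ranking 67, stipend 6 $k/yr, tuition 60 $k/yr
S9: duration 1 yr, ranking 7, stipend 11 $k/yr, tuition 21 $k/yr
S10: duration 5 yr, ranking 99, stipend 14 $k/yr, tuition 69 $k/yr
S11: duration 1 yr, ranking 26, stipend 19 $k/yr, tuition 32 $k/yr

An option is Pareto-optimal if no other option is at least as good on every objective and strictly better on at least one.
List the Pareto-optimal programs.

S1: not dominated (best stipend).
S2: not dominated.
S3: dominated by S2 (duration 1≤5, ranking 71≤79, stipend 33≥20, tuition 27≤42).
S4: dominated by S11 (duration 1≤2, ranking 26≤26, stipend 19≥12, tuition 32≤32).
S5: not dominated.
S6: not dominated.
S7: not dominated.
S8: dominated by S4 (duration 2≤2, ranking 26≤67, stipend 12≥6, tuition 32≤60).
S9: not dominated (best ranking).
S10: dominated by S1 (duration 4≤5, ranking 13≤99, stipend 34≥14, tuition 45≤69).
S11: not dominated.

S1, S2, S5, S6, S7, S9, S11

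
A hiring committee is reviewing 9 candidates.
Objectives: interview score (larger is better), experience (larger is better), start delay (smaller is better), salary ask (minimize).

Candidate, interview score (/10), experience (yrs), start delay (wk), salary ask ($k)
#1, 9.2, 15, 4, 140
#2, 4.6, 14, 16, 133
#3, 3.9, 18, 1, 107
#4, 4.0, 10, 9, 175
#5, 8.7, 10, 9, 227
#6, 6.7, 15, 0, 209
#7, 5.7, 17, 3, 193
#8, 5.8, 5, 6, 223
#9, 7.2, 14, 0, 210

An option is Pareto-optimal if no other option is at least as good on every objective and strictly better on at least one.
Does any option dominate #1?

#2: worse on interview score (4.6 vs 9.2).
#3: worse on interview score (3.9 vs 9.2).
#4: worse on interview score (4.0 vs 9.2).
#5: worse on interview score (8.7 vs 9.2).
#6: worse on interview score (6.7 vs 9.2).
#7: worse on interview score (5.7 vs 9.2).
#8: worse on interview score (5.8 vs 9.2).
#9: worse on interview score (7.2 vs 9.2).
No option is at least as good as #1 on every objective and strictly better on one.

No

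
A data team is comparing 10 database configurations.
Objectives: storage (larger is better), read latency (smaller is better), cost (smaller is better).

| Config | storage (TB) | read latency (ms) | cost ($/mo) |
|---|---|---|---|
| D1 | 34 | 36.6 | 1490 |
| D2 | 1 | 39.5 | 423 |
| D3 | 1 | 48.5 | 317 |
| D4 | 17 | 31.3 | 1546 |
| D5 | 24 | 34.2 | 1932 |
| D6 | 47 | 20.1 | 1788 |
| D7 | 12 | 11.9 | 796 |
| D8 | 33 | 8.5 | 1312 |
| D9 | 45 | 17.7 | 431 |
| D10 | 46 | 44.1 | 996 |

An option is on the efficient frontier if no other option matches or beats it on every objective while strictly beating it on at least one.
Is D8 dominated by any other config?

D1: worse on read latency (36.6 vs 8.5).
D2: worse on storage (1 vs 33).
D3: worse on storage (1 vs 33).
D4: worse on storage (17 vs 33).
D5: worse on storage (24 vs 33).
D6: worse on read latency (20.1 vs 8.5).
D7: worse on storage (12 vs 33).
D9: worse on read latency (17.7 vs 8.5).
D10: worse on read latency (44.1 vs 8.5).
No option is at least as good as D8 on every objective and strictly better on one.

No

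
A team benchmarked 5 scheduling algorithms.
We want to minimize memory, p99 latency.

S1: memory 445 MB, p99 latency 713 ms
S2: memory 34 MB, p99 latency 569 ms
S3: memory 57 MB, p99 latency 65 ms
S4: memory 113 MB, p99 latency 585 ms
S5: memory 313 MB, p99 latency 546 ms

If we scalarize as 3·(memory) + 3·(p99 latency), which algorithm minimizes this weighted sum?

S3

S1: 3·445 + 3·713 = 3474
S2: 3·34 + 3·569 = 1809
S3: 3·57 + 3·65 = 366
S4: 3·113 + 3·585 = 2094
S5: 3·313 + 3·546 = 2577
Lowest: S3 at 366.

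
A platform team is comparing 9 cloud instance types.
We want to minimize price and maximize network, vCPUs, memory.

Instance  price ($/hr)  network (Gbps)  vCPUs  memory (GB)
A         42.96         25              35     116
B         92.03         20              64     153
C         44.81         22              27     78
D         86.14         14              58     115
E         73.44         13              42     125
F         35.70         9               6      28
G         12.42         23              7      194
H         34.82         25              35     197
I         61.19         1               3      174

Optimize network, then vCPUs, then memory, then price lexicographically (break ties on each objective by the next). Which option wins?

First maximize network: best is 25, kept {A, H}.
Then maximize vCPUs: best is 35, kept {A, H}.
Then maximize memory: best is 197, kept {H}.

H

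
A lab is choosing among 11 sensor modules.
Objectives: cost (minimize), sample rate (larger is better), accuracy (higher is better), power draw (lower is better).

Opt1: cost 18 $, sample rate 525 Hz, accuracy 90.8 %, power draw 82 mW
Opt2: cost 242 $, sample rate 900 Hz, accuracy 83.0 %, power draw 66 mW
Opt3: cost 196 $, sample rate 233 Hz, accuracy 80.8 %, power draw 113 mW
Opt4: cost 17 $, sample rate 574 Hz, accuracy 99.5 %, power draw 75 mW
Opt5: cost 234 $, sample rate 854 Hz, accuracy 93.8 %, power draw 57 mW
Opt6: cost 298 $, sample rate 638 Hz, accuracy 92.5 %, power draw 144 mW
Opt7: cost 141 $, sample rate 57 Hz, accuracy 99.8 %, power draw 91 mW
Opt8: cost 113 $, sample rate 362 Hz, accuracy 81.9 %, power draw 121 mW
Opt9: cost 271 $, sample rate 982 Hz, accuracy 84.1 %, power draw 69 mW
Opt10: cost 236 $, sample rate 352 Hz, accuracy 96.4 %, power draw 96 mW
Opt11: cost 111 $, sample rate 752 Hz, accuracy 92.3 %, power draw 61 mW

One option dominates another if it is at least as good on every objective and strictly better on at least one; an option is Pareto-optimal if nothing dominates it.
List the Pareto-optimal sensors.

Opt2, Opt4, Opt5, Opt7, Opt9, Opt11

Opt1: dominated by Opt4 (cost 17≤18, sample rate 574≥525, accuracy 99.5≥90.8, power draw 75≤82).
Opt2: not dominated.
Opt3: dominated by Opt1 (cost 18≤196, sample rate 525≥233, accuracy 90.8≥80.8, power draw 82≤113).
Opt4: not dominated (best cost).
Opt5: not dominated (best power draw).
Opt6: dominated by Opt5 (cost 234≤298, sample rate 854≥638, accuracy 93.8≥92.5, power draw 57≤144).
Opt7: not dominated (best accuracy).
Opt8: dominated by Opt1 (cost 18≤113, sample rate 525≥362, accuracy 90.8≥81.9, power draw 82≤121).
Opt9: not dominated (best sample rate).
Opt10: dominated by Opt4 (cost 17≤236, sample rate 574≥352, accuracy 99.5≥96.4, power draw 75≤96).
Opt11: not dominated.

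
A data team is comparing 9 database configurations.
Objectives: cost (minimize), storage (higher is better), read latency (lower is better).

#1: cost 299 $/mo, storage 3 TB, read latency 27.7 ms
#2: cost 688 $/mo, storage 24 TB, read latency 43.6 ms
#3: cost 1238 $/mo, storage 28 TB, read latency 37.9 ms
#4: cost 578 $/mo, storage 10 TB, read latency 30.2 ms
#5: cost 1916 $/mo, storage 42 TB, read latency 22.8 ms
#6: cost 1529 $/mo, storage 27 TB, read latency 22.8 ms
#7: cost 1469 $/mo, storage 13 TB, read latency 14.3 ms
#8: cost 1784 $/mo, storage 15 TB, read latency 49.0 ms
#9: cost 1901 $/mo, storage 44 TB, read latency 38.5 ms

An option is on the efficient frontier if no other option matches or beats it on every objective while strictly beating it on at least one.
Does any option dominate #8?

#2 vs #8: cost 688≤1784, storage 24≥15, read latency 43.6≤49.0 — #2 is at least as good on every objective and strictly better on at least one, so #2 dominates #8.

Yes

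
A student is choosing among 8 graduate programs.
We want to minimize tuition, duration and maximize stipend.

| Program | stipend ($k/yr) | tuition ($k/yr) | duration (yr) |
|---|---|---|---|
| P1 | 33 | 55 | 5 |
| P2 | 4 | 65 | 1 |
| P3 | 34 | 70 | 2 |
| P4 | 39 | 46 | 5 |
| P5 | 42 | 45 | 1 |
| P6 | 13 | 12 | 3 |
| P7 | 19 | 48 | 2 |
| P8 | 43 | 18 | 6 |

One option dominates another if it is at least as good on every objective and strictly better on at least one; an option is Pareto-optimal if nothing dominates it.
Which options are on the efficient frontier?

P5, P6, P8

P1: dominated by P4 (stipend 39≥33, tuition 46≤55, duration 5≤5).
P2: dominated by P5 (stipend 42≥4, tuition 45≤65, duration 1≤1).
P3: dominated by P5 (stipend 42≥34, tuition 45≤70, duration 1≤2).
P4: dominated by P5 (stipend 42≥39, tuition 45≤46, duration 1≤5).
P5: not dominated.
P6: not dominated (best tuition).
P7: dominated by P5 (stipend 42≥19, tuition 45≤48, duration 1≤2).
P8: not dominated (best stipend).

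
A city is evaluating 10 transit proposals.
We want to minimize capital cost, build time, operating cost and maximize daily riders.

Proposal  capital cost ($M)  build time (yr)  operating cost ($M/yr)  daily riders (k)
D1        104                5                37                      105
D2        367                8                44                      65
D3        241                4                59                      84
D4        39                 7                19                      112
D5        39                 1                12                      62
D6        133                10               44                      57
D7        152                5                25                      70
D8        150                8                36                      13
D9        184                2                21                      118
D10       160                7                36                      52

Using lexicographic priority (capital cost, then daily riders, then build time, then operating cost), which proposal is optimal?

First minimize capital cost: best is 39, kept {D4, D5}.
Then maximize daily riders: best is 112, kept {D4}.

D4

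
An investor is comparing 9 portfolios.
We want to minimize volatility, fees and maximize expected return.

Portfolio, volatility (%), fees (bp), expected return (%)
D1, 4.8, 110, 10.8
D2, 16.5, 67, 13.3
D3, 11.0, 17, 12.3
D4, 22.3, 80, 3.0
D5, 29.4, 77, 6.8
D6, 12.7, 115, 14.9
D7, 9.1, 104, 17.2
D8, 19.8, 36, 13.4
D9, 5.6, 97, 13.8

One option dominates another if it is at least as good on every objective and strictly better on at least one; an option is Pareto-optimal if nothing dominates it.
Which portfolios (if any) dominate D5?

D2, D3, D8

D2: volatility 16.5≤29.4, fees 67≤77, expected return 13.3≥6.8 — dominates D5.
D3: volatility 11.0≤29.4, fees 17≤77, expected return 12.3≥6.8 — dominates D5.
D8: volatility 19.8≤29.4, fees 36≤77, expected return 13.4≥6.8 — dominates D5.
Others (D1, D4, D6, D7, D9) are each worse than D5 on at least one objective.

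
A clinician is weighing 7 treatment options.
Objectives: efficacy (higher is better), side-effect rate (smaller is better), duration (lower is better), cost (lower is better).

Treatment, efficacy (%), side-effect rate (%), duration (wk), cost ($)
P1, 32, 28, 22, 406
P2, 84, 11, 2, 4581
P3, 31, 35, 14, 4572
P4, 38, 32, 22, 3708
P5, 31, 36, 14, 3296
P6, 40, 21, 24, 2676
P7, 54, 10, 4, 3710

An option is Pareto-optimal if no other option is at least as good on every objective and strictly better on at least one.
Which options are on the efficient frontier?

P1, P2, P4, P5, P6, P7

P1: not dominated (best cost).
P2: not dominated (best efficacy).
P3: dominated by P7 (efficacy 54≥31, side-effect rate 10≤35, duration 4≤14, cost 3710≤4572).
P4: not dominated.
P5: not dominated.
P6: not dominated.
P7: not dominated (best side-effect rate).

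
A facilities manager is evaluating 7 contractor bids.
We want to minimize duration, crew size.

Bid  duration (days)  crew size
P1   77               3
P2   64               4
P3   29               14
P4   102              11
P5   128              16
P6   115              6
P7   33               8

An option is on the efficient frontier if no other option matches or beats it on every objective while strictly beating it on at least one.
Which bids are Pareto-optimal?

P1: not dominated (best crew size).
P2: not dominated.
P3: not dominated (best duration).
P4: dominated by P1 (duration 77≤102, crew size 3≤11).
P5: dominated by P1 (duration 77≤128, crew size 3≤16).
P6: dominated by P1 (duration 77≤115, crew size 3≤6).
P7: not dominated.

P1, P2, P3, P7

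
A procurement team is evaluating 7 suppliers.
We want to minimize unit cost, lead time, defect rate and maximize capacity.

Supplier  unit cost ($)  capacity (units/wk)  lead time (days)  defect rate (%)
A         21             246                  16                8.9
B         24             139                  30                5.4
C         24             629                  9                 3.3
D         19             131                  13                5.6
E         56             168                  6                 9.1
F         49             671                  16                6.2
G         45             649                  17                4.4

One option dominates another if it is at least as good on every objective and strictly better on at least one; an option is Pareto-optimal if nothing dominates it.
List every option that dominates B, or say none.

C: unit cost 24≤24, capacity 629≥139, lead time 9≤30, defect rate 3.3≤5.4 — dominates B.
Others (A, D, E, F, G) are each worse than B on at least one objective.

C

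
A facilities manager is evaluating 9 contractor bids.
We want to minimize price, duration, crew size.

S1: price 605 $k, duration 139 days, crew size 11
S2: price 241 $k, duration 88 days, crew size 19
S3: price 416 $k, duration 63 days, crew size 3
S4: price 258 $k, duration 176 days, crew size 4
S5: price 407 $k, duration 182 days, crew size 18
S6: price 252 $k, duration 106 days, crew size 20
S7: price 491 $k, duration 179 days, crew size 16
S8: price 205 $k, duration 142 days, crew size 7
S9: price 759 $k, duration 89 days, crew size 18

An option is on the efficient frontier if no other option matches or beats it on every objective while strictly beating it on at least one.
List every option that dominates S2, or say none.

none

S1: worse on price (605 vs 241).
S3: worse on price (416 vs 241).
S4: worse on price (258 vs 241).
S5: worse on price (407 vs 241).
S6: worse on price (252 vs 241).
S7: worse on price (491 vs 241).
S8: worse on duration (142 vs 88).
S9: worse on price (759 vs 241).
No option dominates S2.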